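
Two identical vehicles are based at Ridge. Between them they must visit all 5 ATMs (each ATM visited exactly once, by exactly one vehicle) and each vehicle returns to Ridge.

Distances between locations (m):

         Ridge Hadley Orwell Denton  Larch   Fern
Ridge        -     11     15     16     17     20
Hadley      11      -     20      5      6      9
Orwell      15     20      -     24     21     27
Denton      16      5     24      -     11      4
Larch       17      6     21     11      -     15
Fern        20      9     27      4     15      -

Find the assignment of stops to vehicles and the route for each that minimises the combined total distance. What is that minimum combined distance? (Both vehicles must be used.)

There are 2^4 − 1 = 15 ways to divide the 5 stops into two non-empty groups. For each, the best each vehicle can do is its own shortest tour through its group:
  {Hadley} + {Orwell, Denton, Larch, Fern}: 22 + 71 = 93
  {Orwell} + {Hadley, Denton, Larch, Fern}: 30 + 52 = 82
  {Hadley, Orwell} + {Denton, Larch, Fern}: 46 + 52 = 98
  {Denton} + {Hadley, Orwell, Larch, Fern}: 32 + 71 = 103
  {Hadley, Denton} + {Orwell, Larch, Fern}: 32 + 71 = 103
  {Orwell, Denton} + {Hadley, Larch, Fern}: 55 + 52 = 107
  … (15 splits in total)
Best: vehicle 1 Ridge → Orwell → Ridge = 30; vehicle 2 Ridge → Hadley → Denton → Fern → Larch → Ridge = 52; combined 82.

Minimum combined distance: 82 m.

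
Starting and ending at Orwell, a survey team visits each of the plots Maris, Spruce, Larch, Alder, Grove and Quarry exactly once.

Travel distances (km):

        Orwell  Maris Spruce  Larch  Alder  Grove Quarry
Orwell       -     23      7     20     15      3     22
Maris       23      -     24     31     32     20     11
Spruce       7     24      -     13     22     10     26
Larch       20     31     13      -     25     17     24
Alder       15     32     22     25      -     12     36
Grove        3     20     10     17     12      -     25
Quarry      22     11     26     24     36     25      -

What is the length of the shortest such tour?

With 6 stops there are 6!/2 = 360 distinct round trips (a route and its reverse cost the same).
Orwell → Maris → Spruce → Larch → Alder → Grove → Quarry → Orwell: 23+24+13+25+12+25+22 = 144
Orwell → Maris → Spruce → Larch → Alder → Quarry → Grove → Orwell: 23+24+13+25+36+25+3 = 149
Orwell → Maris → Spruce → Larch → Grove → Alder → Quarry → Orwell: 23+24+13+17+12+36+22 = 147
Orwell → Maris → Spruce → Larch → Grove → Quarry → Alder → Orwell: 23+24+13+17+25+36+15 = 153
Orwell → Maris → Spruce → Larch → Quarry → Alder → Grove → Orwell: 23+24+13+24+36+12+3 = 135
Orwell → Maris → Spruce → Larch → Quarry → Grove → Alder → Orwell: 23+24+13+24+25+12+15 = 136
Orwell → Maris → Spruce → Alder → Larch → Grove → Quarry → Orwell: 23+24+22+25+17+25+22 = 158
Orwell → Maris → Spruce → Alder → Larch → Quarry → Grove → Orwell: 23+24+22+25+24+25+3 = 146
… (352 more)
Orwell → Spruce → Larch → Quarry → Maris → Alder → Grove → Orwell: 7+13+24+11+32+12+3 = 102  ← best
The minimum is 102.
One optimal route: Orwell → Spruce → Larch → Quarry → Maris → Alder → Grove → Orwell (or its reverse).

Minimum total distance: 102 km.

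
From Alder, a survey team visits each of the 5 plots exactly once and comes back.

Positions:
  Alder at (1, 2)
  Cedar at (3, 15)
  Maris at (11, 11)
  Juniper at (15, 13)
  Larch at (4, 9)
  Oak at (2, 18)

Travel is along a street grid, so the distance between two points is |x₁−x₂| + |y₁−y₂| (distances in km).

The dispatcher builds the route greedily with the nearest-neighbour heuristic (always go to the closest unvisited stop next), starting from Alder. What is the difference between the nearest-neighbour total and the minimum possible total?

The nearest-neighbour route is 8 km longer than optimal.

Alder: Larch=10, Cedar=15, Oak=17, Maris=19, Juniper=25 ⇒ Larch
Larch: Cedar=7, Maris=9, Oak=11, Juniper=15 ⇒ Cedar
Cedar: Oak=4, Maris=12, Juniper=14 ⇒ Oak
Oak: Maris=16, Juniper=18 ⇒ Maris
Maris: Juniper=6 ⇒ Juniper
NN route Alder → Larch → Cedar → Oak → Maris → Juniper → Alder costs 68.
Optimal: Alder → Larch → Maris → Juniper → Cedar → Oak → Alder costs 60 (by enumerating all 60 distinct tours).
Excess = 68 − 60 = 8.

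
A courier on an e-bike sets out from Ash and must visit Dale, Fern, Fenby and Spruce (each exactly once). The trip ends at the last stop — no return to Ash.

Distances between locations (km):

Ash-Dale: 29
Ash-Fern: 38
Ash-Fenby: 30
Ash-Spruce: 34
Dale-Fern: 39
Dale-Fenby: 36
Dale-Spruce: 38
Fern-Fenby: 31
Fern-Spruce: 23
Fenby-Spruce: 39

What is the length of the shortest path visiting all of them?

There are 4! = 24 possible orderings.
Ash → Dale → Fern → Fenby → Spruce: 29+39+31+39 = 138
Ash → Dale → Fern → Spruce → Fenby: 29+39+23+39 = 130
Ash → Dale → Fenby → Fern → Spruce: 29+36+31+23 = 119
Ash → Dale → Fenby → Spruce → Fern: 29+36+39+23 = 127
Ash → Dale → Spruce → Fern → Fenby: 29+38+23+31 = 121
Ash → Dale → Spruce → Fenby → Fern: 29+38+39+31 = 137
Ash → Fern → Dale → Fenby → Spruce: 38+39+36+39 = 152
Ash → Fern → Dale → Spruce → Fenby: 38+39+38+39 = 154
Ash → Fern → Fenby → Dale → Spruce: 38+31+36+38 = 143
Ash → Fern → Fenby → Spruce → Dale: 38+31+39+38 = 146
Ash → Fern → Spruce → Dale → Fenby: 38+23+38+36 = 135
Ash → Fern → Spruce → Fenby → Dale: 38+23+39+36 = 136
Ash → Fenby → Dale → Fern → Spruce: 30+36+39+23 = 128
Ash → Fenby → Dale → Spruce → Fern: 30+36+38+23 = 127
… (10 more)
The minimum is 119.
One shortest path: Ash → Dale → Fenby → Fern → Spruce.

119 km — the minimum one-way total.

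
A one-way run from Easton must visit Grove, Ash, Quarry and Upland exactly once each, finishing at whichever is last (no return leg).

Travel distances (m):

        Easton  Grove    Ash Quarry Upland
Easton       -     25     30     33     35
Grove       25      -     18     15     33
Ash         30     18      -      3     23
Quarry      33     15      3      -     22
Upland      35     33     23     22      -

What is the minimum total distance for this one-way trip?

There are 4! = 24 possible orderings.
Easton→Grove→Ash→Quarry→Upland: 25+18+3+22 = 68
Easton→Grove→Ash→Upland→Quarry: 25+18+23+22 = 88
Easton→Grove→Quarry→Ash→Upland: 25+15+3+23 = 66
Easton→Grove→Quarry→Upland→Ash: 25+15+22+23 = 85
Easton→Grove→Upland→Ash→Quarry: 25+33+23+3 = 84
Easton→Grove→Upland→Quarry→Ash: 25+33+22+3 = 83
Easton→Ash→Grove→Quarry→Upland: 30+18+15+22 = 85
Easton→Ash→Grove→Upland→Quarry: 30+18+33+22 = 103
Easton→Ash→Quarry→Grove→Upland: 30+3+15+33 = 81
Easton→Ash→Quarry→Upland→Grove: 30+3+22+33 = 88
Easton→Ash→Upland→Grove→Quarry: 30+23+33+15 = 101
Easton→Ash→Upland→Quarry→Grove: 30+23+22+15 = 90
Easton→Quarry→Grove→Ash→Upland: 33+15+18+23 = 89
Easton→Quarry→Grove→Upland→Ash: 33+15+33+23 = 104
… (10 more)
The minimum is 66.
One shortest path: Easton → Grove → Quarry → Ash → Upland.

Shortest open route: 66 m.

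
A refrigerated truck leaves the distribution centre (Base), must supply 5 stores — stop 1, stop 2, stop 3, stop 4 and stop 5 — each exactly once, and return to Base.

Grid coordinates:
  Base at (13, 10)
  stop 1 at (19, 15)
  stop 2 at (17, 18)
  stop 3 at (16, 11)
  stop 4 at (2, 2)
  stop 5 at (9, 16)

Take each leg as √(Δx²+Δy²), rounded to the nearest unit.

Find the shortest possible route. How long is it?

Base-stop 1-stop 2-stop 3-stop 4-stop 5-Base: 8+4+7+17+16+7 = 59
Base-stop 1-stop 2-stop 3-stop 5-stop 4-Base: 8+4+7+9+16+14 = 58
Base-stop 1-stop 2-stop 4-stop 3-stop 5-Base: 8+4+22+17+9+7 = 67
Base-stop 1-stop 2-stop 4-stop 5-stop 3-Base: 8+4+22+16+9+3 = 62
Base-stop 1-stop 2-stop 5-stop 3-stop 4-Base: 8+4+8+9+17+14 = 60
Base-stop 1-stop 2-stop 5-stop 4-stop 3-Base: 8+4+8+16+17+3 = 56
Base-stop 1-stop 3-stop 2-stop 4-stop 5-Base: 8+5+7+22+16+7 = 65
Base-stop 1-stop 3-stop 2-stop 5-stop 4-Base: 8+5+7+8+16+14 = 58
Base-stop 1-stop 3-stop 4-stop 2-stop 5-Base: 8+5+17+22+8+7 = 67
Base-stop 1-stop 3-stop 4-stop 5-stop 2-Base: 8+5+17+16+8+9 = 63
Base-stop 1-stop 3-stop 5-stop 2-stop 4-Base: 8+5+9+8+22+14 = 66
Base-stop 1-stop 3-stop 5-stop 4-stop 2-Base: 8+5+9+16+22+9 = 69
Base-stop 1-stop 4-stop 2-stop 3-stop 5-Base: 8+21+22+7+9+7 = 74
Base-stop 1-stop 4-stop 2-stop 5-stop 3-Base: 8+21+22+8+9+3 = 71
… (46 more)
Base-stop 3-stop 1-stop 2-stop 5-stop 4-Base: 3+5+4+8+16+14 = 50  ← best
The minimum is 50.
One optimal route: Base → stop 3 → stop 1 → stop 2 → stop 5 → stop 4 → Base (or its reverse).

Minimum total distance: 50.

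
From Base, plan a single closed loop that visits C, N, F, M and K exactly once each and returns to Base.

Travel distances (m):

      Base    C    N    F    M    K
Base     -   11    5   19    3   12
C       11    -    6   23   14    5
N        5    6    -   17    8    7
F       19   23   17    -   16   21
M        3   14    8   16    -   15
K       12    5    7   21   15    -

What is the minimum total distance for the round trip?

Shortest round trip = 56 m.

There are 60 distinct closed tours to check (reversals are equivalent).
Base - C - N - F - M - K - Base: 11+6+17+16+15+12 = 77
Base - C - N - F - K - M - Base: 11+6+17+21+15+3 = 73
Base - C - N - M - F - K - Base: 11+6+8+16+21+12 = 74
Base - C - N - M - K - F - Base: 11+6+8+15+21+19 = 80
Base - C - N - K - F - M - Base: 11+6+7+21+16+3 = 64
Base - C - N - K - M - F - Base: 11+6+7+15+16+19 = 74
Base - C - F - N - M - K - Base: 11+23+17+8+15+12 = 86
Base - C - F - N - K - M - Base: 11+23+17+7+15+3 = 76
Base - C - F - M - N - K - Base: 11+23+16+8+7+12 = 77
Base - C - F - M - K - N - Base: 11+23+16+15+7+5 = 77
Base - C - F - K - N - M - Base: 11+23+21+7+8+3 = 73
Base - C - F - K - M - N - Base: 11+23+21+15+8+5 = 83
Base - C - M - N - F - K - Base: 11+14+8+17+21+12 = 83
Base - C - M - N - K - F - Base: 11+14+8+7+21+19 = 80
… (46 more)
Base - N - C - K - F - M - Base: 5+6+5+21+16+3 = 56  ← best
The minimum is 56.
One optimal route: Base → N → C → K → F → M → Base (or its reverse).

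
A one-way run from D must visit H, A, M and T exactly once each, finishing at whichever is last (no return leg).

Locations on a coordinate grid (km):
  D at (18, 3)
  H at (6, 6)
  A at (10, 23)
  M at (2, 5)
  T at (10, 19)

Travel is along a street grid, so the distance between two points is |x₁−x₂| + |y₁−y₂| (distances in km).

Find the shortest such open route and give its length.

44 km — the minimum one-way total.

There are 4! = 24 possible orderings.
D → H → A → M → T: 15+21+26+22 = 84
D → H → A → T → M: 15+21+4+22 = 62
D → H → M → A → T: 15+5+26+4 = 50
D → H → M → T → A: 15+5+22+4 = 46
D → H → T → A → M: 15+17+4+26 = 62
D → H → T → M → A: 15+17+22+26 = 80
D → A → H → M → T: 28+21+5+22 = 76
D → A → H → T → M: 28+21+17+22 = 88
D → A → M → H → T: 28+26+5+17 = 76
D → A → M → T → H: 28+26+22+17 = 93
D → A → T → H → M: 28+4+17+5 = 54
D → A → T → M → H: 28+4+22+5 = 59
D → M → H → A → T: 18+5+21+4 = 48
D → M → H → T → A: 18+5+17+4 = 44
… (10 more)
The minimum is 44.
One shortest path: D → M → H → T → A.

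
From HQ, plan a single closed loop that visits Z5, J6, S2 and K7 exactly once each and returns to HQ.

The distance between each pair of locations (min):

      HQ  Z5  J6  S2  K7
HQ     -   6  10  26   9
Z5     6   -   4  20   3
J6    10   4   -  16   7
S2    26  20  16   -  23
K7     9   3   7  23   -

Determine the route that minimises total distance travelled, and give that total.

Shortest round trip = 58 min.

There are 12 distinct closed tours to check (reversals are equivalent).
HQ - Z5 - J6 - S2 - K7 - HQ: 6+4+16+23+9 = 58
HQ - Z5 - J6 - K7 - S2 - HQ: 6+4+7+23+26 = 66
HQ - Z5 - S2 - J6 - K7 - HQ: 6+20+16+7+9 = 58
HQ - Z5 - S2 - K7 - J6 - HQ: 6+20+23+7+10 = 66
HQ - Z5 - K7 - J6 - S2 - HQ: 6+3+7+16+26 = 58
HQ - Z5 - K7 - S2 - J6 - HQ: 6+3+23+16+10 = 58
HQ - J6 - Z5 - S2 - K7 - HQ: 10+4+20+23+9 = 66
HQ - J6 - Z5 - K7 - S2 - HQ: 10+4+3+23+26 = 66
HQ - J6 - S2 - Z5 - K7 - HQ: 10+16+20+3+9 = 58
HQ - J6 - K7 - Z5 - S2 - HQ: 10+7+3+20+26 = 66
HQ - S2 - Z5 - J6 - K7 - HQ: 26+20+4+7+9 = 66
HQ - S2 - J6 - Z5 - K7 - HQ: 26+16+4+3+9 = 58
The minimum is 58.
One optimal route: HQ → Z5 → J6 → S2 → K7 → HQ (or its reverse).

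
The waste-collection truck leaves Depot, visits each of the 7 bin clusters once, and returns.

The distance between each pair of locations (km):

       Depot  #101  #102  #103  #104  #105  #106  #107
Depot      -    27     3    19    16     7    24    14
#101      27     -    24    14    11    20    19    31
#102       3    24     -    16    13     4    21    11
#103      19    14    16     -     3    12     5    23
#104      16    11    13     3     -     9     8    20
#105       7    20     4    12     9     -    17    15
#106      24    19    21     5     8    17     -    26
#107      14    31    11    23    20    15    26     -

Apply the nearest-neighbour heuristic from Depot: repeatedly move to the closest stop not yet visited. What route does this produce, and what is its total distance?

From Depot: distances to unvisited — #102=3, #105=7, #107=14, #104=16, #103=19, #106=24, #101=27. Nearest is #102 (3).
From #102: distances to unvisited — #105=4, #107=11, #104=13, #103=16, #106=21, #101=24. Nearest is #105 (4).
From #105: distances to unvisited — #104=9, #103=12, #107=15, #106=17, #101=20. Nearest is #104 (9).
From #104: distances to unvisited — #103=3, #106=8, #101=11, #107=20. Nearest is #103 (3).
From #103: distances to unvisited — #106=5, #101=14, #107=23. Nearest is #106 (5).
From #106: distances to unvisited — #101=19, #107=26. Nearest is #101 (19).
From #101: distances to unvisited — #107=31. Nearest is #107 (31).
Return #107→Depot: 14.
Total = 3 + 4 + 9 + 3 + 5 + 19 + 31 + 14 = 88.

Nearest-neighbour total = 88 km; route Depot → #102 → #105 → #104 → #103 → #106 → #101 → #107 → Depot.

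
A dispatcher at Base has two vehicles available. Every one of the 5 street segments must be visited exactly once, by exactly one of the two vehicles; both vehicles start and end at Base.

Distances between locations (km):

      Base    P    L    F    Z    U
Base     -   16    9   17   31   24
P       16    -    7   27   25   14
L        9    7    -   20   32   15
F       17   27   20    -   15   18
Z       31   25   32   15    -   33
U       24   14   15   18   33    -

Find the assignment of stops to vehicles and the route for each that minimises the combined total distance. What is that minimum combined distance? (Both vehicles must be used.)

112 km — the smallest possible combined total.

There are 2^4 − 1 = 15 ways to divide the 5 stops into two non-empty groups. For each, the best each vehicle can do is its own shortest tour through its group:
  {P} + {L, F, Z, U}: 32 + 88 = 120
  {L} + {P, F, Z, U}: 18 + 94 = 112
  {P, L} + {F, Z, U}: 32 + 88 = 120
  {F} + {P, L, Z, U}: 34 + 94 = 128
  {P, F} + {L, Z, U}: 60 + 88 = 148
  {L, F} + {P, Z, U}: 46 + 94 = 140
  … (15 splits in total)
Best: vehicle 1 Base → L → Base = 18; vehicle 2 Base → P → U → F → Z → Base = 94; combined 112.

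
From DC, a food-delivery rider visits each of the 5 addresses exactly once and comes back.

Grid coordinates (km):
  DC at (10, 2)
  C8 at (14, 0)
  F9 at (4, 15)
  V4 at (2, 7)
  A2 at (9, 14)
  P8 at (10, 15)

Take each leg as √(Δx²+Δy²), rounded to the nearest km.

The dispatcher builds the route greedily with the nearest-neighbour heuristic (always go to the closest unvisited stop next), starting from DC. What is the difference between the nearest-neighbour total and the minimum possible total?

From DC: C8=4, V4=9, A2=12, P8=13, F9=14 → choose C8 (4).
From C8: V4=14, A2=15, P8=16, F9=18 → choose V4 (14).
From V4: F9=8, A2=10, P8=11 → choose F9 (8).
From F9: A2=5, P8=6 → choose A2 (5).
From A2: P8=1 → choose P8 (1).
NN route DC → C8 → V4 → F9 → A2 → P8 → DC costs 45.
Optimal: DC → C8 → A2 → P8 → F9 → V4 → DC costs 43 (by enumerating all 60 distinct tours).
Excess = 45 − 43 = 2.

The nearest-neighbour route is 2 km longer than optimal.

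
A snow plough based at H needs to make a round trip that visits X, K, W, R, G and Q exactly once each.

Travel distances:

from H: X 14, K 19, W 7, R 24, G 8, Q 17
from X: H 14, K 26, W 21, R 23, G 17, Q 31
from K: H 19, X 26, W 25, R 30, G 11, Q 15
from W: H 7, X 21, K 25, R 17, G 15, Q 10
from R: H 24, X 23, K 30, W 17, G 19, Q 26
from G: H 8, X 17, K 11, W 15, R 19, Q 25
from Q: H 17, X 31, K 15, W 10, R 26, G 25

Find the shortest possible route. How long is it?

There are 360 distinct closed tours to check (reversals are equivalent).
H-X-K-W-R-G-Q-H: 14+26+25+17+19+25+17 = 143
H-X-K-W-R-Q-G-H: 14+26+25+17+26+25+8 = 141
H-X-K-W-G-R-Q-H: 14+26+25+15+19+26+17 = 142
H-X-K-W-G-Q-R-H: 14+26+25+15+25+26+24 = 155
H-X-K-W-Q-R-G-H: 14+26+25+10+26+19+8 = 128
H-X-K-W-Q-G-R-H: 14+26+25+10+25+19+24 = 143
H-X-K-R-W-G-Q-H: 14+26+30+17+15+25+17 = 144
H-X-K-R-W-Q-G-H: 14+26+30+17+10+25+8 = 130
… (352 more)
H-X-R-W-Q-K-G-H: 14+23+17+10+15+11+8 = 98  ← best
The minimum is 98.
One optimal route: H → X → R → W → Q → K → G → H (or its reverse).

Minimum total distance: 98.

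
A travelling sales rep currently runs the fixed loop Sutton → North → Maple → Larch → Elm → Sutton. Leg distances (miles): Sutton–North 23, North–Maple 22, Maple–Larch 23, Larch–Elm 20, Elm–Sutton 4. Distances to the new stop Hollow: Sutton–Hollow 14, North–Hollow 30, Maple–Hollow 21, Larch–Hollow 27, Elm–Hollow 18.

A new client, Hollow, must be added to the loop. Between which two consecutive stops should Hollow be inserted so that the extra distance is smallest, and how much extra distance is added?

Insertion cost between consecutive stops i–j is d(i,Hollow) + d(Hollow,j) − d(i,j):
  between Sutton and North: 14 + 30 − 23 = 21
  between North and Maple: 30 + 21 − 22 = 29
  between Maple and Larch: 21 + 27 − 23 = 25
  between Larch and Elm: 27 + 18 − 20 = 25
  between Elm and Sutton: 18 + 14 − 4 = 28
Cheapest insertion is between Sutton and North, adding 21.
New total = 92 + 21 = 113.

Adding 21 miles by placing Hollow on the Sutton–North leg.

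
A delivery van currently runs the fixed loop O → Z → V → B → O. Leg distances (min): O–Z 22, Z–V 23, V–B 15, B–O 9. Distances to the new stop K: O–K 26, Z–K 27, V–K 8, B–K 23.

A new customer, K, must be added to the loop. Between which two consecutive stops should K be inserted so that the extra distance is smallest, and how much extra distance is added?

Minimum extra distance: 12 min, inserting K between Z and V.

Insertion cost between consecutive stops i–j is d(i,K) + d(K,j) − d(i,j):
  between O and Z: 26 + 27 − 22 = 31
  between Z and V: 27 + 8 − 23 = 12
  between V and B: 8 + 23 − 15 = 16
  between B and O: 23 + 26 − 9 = 40
Cheapest insertion is between Z and V, adding 12.
New total = 69 + 12 = 81.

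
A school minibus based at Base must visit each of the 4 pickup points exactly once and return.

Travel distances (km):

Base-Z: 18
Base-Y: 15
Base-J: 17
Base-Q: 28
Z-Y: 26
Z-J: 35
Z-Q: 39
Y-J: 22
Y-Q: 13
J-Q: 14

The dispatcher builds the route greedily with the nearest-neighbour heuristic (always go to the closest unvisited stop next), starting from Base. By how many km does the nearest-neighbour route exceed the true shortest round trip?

From Base: Y=15, J=17, Z=18, Q=28 → choose Y (15).
From Y: Q=13, J=22, Z=26 → choose Q (13).
From Q: J=14, Z=39 → choose J (14).
From J: Z=35 → choose Z (35).
NN route Base → Y → Q → J → Z → Base costs 95.
Optimal: Base → Z → Y → Q → J → Base costs 88 (by enumerating all 12 distinct tours).
Excess = 95 − 88 = 7.

The nearest-neighbour route is 7 km longer than optimal.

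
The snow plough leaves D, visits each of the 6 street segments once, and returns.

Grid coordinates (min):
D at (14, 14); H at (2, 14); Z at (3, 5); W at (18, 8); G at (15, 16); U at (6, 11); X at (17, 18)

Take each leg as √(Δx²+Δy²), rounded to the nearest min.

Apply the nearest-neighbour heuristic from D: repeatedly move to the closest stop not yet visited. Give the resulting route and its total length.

Nearest-neighbour total = 55 min; route D → G → X → W → U → H → Z → D.

From D: distances to unvisited — G=2, X=5, W=7, U=9, H=12, Z=14. Nearest is G (2).
From G: distances to unvisited — X=3, W=9, U=10, H=13, Z=16. Nearest is X (3).
From X: distances to unvisited — W=10, U=13, H=16, Z=19. Nearest is W (10).
From W: distances to unvisited — U=12, Z=15, H=17. Nearest is U (12).
From U: distances to unvisited — H=5, Z=7. Nearest is H (5).
From H: distances to unvisited — Z=9. Nearest is Z (9).
Return Z→D: 14.
Total = 2 + 3 + 10 + 12 + 5 + 9 + 14 = 55.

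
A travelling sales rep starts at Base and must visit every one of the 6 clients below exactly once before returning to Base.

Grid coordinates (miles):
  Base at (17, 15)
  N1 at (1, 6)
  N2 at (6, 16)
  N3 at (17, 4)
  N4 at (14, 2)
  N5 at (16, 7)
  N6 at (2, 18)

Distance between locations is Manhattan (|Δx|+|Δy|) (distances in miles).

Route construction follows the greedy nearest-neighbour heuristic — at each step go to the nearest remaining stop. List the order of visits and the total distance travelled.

Total distance 66 miles via the nearest-neighbour route Base → N5 → N3 → N4 → N1 → N6 → N2 → Base.

From Base: distances to unvisited — N5=9, N3=11, N2=12, N4=16, N6=18, N1=25. Nearest is N5 (9).
From N5: distances to unvisited — N3=4, N4=7, N1=16, N2=19, N6=25. Nearest is N3 (4).
From N3: distances to unvisited — N4=5, N1=18, N2=23, N6=29. Nearest is N4 (5).
From N4: distances to unvisited — N1=17, N2=22, N6=28. Nearest is N1 (17).
From N1: distances to unvisited — N6=13, N2=15. Nearest is N6 (13).
From N6: distances to unvisited — N2=6. Nearest is N2 (6).
Return N2→Base: 12.
Total = 9 + 4 + 5 + 17 + 13 + 6 + 12 = 66.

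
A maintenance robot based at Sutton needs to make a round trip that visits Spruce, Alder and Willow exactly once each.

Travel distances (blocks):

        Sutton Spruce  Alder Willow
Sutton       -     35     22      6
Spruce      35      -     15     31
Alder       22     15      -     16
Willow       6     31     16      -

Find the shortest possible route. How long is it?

72 blocks — the shortest possible round trip.

Sutton → Spruce → Alder → Willow → Sutton: 35+15+16+6 = 72
Sutton → Spruce → Willow → Alder → Sutton: 35+31+16+22 = 104
Sutton → Alder → Spruce → Willow → Sutton: 22+15+31+6 = 74
The minimum is 72.
One optimal route: Sutton → Spruce → Alder → Willow → Sutton (or its reverse).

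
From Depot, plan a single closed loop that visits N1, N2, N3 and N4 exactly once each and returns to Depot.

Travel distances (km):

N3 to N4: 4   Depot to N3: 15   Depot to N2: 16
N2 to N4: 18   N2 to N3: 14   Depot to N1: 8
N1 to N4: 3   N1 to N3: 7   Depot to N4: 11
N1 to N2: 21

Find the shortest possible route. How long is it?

45 km — the shortest possible round trip.

There are 12 distinct closed tours to check (reversals are equivalent).
Depot - N1 - N2 - N3 - N4 - Depot: 8+21+14+4+11 = 58
Depot - N1 - N2 - N4 - N3 - Depot: 8+21+18+4+15 = 66
Depot - N1 - N3 - N2 - N4 - Depot: 8+7+14+18+11 = 58
Depot - N1 - N3 - N4 - N2 - Depot: 8+7+4+18+16 = 53
Depot - N1 - N4 - N2 - N3 - Depot: 8+3+18+14+15 = 58
Depot - N1 - N4 - N3 - N2 - Depot: 8+3+4+14+16 = 45
Depot - N2 - N1 - N3 - N4 - Depot: 16+21+7+4+11 = 59
Depot - N2 - N1 - N4 - N3 - Depot: 16+21+3+4+15 = 59
Depot - N2 - N3 - N1 - N4 - Depot: 16+14+7+3+11 = 51
Depot - N2 - N4 - N1 - N3 - Depot: 16+18+3+7+15 = 59
Depot - N3 - N1 - N2 - N4 - Depot: 15+7+21+18+11 = 72
Depot - N3 - N2 - N1 - N4 - Depot: 15+14+21+3+11 = 64
The minimum is 45.
One optimal route: Depot → N1 → N4 → N3 → N2 → Depot (or its reverse).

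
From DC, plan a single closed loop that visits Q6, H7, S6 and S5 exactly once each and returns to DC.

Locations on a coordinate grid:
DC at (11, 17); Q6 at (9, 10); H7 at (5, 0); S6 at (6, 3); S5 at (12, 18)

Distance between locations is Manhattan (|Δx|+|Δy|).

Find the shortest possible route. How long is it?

Minimum total distance: 50.

There are 12 distinct closed tours to check (reversals are equivalent).
DC → Q6 → H7 → S6 → S5 → DC: 9+14+4+21+2 = 50
DC → Q6 → H7 → S5 → S6 → DC: 9+14+25+21+19 = 88
DC → Q6 → S6 → H7 → S5 → DC: 9+10+4+25+2 = 50
DC → Q6 → S6 → S5 → H7 → DC: 9+10+21+25+23 = 88
DC → Q6 → S5 → H7 → S6 → DC: 9+11+25+4+19 = 68
DC → Q6 → S5 → S6 → H7 → DC: 9+11+21+4+23 = 68
DC → H7 → Q6 → S6 → S5 → DC: 23+14+10+21+2 = 70
DC → H7 → Q6 → S5 → S6 → DC: 23+14+11+21+19 = 88
DC → H7 → S6 → Q6 → S5 → DC: 23+4+10+11+2 = 50
DC → H7 → S5 → Q6 → S6 → DC: 23+25+11+10+19 = 88
DC → S6 → Q6 → H7 → S5 → DC: 19+10+14+25+2 = 70
DC → S6 → H7 → Q6 → S5 → DC: 19+4+14+11+2 = 50
The minimum is 50.
One optimal route: DC → Q6 → H7 → S6 → S5 → DC (or its reverse).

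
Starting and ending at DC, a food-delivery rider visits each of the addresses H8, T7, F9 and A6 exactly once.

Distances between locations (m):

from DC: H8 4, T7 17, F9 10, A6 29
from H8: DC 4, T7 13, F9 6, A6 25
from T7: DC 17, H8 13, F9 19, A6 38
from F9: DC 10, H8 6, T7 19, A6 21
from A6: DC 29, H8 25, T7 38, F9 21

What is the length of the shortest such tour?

With 4 stops there are 4!/2 = 12 distinct round trips (a route and its reverse cost the same).
DC - H8 - T7 - F9 - A6 - DC: 4+13+19+21+29 = 86
DC - H8 - T7 - A6 - F9 - DC: 4+13+38+21+10 = 86
DC - H8 - F9 - T7 - A6 - DC: 4+6+19+38+29 = 96
DC - H8 - F9 - A6 - T7 - DC: 4+6+21+38+17 = 86
DC - H8 - A6 - T7 - F9 - DC: 4+25+38+19+10 = 96
DC - H8 - A6 - F9 - T7 - DC: 4+25+21+19+17 = 86
DC - T7 - H8 - F9 - A6 - DC: 17+13+6+21+29 = 86
DC - T7 - H8 - A6 - F9 - DC: 17+13+25+21+10 = 86
DC - T7 - F9 - H8 - A6 - DC: 17+19+6+25+29 = 96
DC - T7 - A6 - H8 - F9 - DC: 17+38+25+6+10 = 96
DC - F9 - H8 - T7 - A6 - DC: 10+6+13+38+29 = 96
DC - F9 - T7 - H8 - A6 - DC: 10+19+13+25+29 = 96
The minimum is 86.
One optimal route: DC → H8 → T7 → F9 → A6 → DC (or its reverse).

86 m — the shortest possible round trip.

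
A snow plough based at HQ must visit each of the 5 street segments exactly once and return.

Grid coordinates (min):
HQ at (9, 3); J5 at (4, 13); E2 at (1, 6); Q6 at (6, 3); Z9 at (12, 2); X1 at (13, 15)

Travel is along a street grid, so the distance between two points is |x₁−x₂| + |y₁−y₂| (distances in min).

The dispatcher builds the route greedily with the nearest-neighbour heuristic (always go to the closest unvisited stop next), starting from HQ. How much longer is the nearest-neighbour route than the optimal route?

From HQ: Q6=3, Z9=4, E2=11, J5=15, X1=16 → choose Q6 (3).
From Q6: Z9=7, E2=8, J5=12, X1=19 → choose Z9 (7).
From Z9: X1=14, E2=15, J5=19 → choose X1 (14).
From X1: J5=11, E2=21 → choose J5 (11).
From J5: E2=10 → choose E2 (10).
NN route HQ → Q6 → Z9 → X1 → J5 → E2 → HQ costs 56.
Optimal: HQ → Q6 → E2 → J5 → X1 → Z9 → HQ costs 50 (by enumerating all 60 distinct tours).
Excess = 56 − 50 = 6.

The nearest-neighbour route is 6 min longer than optimal.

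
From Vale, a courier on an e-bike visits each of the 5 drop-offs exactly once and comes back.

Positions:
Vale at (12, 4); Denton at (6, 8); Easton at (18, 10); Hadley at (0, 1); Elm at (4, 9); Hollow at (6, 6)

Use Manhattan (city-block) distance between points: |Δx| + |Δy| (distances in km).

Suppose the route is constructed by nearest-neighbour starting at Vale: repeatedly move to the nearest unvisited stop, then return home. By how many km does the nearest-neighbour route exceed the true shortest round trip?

Vale: Hollow=8, Denton=10, Easton=12, Elm=13, Hadley=15 ⇒ Hollow
Hollow: Denton=2, Elm=5, Hadley=11, Easton=16 ⇒ Denton
Denton: Elm=3, Hadley=13, Easton=14 ⇒ Elm
Elm: Hadley=12, Easton=15 ⇒ Hadley
Hadley: Easton=27 ⇒ Easton
NN route Vale → Hollow → Denton → Elm → Hadley → Easton → Vale costs 64.
Optimal: Vale → Easton → Elm → Denton → Hollow → Hadley → Vale costs 58 (by enumerating all 60 distinct tours).
Excess = 64 − 58 = 6.

6 km longer than the optimal tour.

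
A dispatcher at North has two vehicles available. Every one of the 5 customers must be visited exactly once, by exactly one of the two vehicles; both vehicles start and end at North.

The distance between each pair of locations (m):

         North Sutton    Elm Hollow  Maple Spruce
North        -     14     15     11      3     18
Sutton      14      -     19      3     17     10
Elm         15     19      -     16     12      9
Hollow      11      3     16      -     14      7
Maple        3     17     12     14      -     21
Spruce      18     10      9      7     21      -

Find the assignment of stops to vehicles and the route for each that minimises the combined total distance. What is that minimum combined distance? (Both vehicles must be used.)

Try each way of splitting the stops between the two vehicles (each non-empty) and, for each split, find the best tour for each vehicle:
  {Sutton} + {Elm, Hollow, Maple, Spruce}: 28 + 42 = 70
  {Elm} + {Sutton, Hollow, Maple, Spruce}: 30 + 48 = 78
  {Sutton, Elm} + {Hollow, Maple, Spruce}: 48 + 42 = 90
  {Hollow} + {Sutton, Elm, Maple, Spruce}: 22 + 48 = 70
  {Sutton, Hollow} + {Elm, Maple, Spruce}: 28 + 42 = 70
  {Elm, Hollow} + {Sutton, Maple, Spruce}: 42 + 48 = 90
  … (15 splits in total)
  {Maple} + {Sutton, Elm, Hollow, Spruce}: 6 + 48 = 54  ← best
Best: vehicle 1 North → Maple → North = 6; vehicle 2 North → Sutton → Hollow → Spruce → Elm → North = 48; combined 54.

Minimum combined distance: 54 m.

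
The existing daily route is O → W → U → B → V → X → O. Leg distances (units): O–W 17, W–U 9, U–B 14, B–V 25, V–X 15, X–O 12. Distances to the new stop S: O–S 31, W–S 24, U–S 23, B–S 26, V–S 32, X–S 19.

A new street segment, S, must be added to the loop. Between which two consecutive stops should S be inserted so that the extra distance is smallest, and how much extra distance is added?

Insertion cost between consecutive stops i–j is d(i,S) + d(S,j) − d(i,j):
  between O and W: 31 + 24 − 17 = 38
  between W and U: 24 + 23 − 9 = 38
  between U and B: 23 + 26 − 14 = 35
  between B and V: 26 + 32 − 25 = 33
  between V and X: 32 + 19 − 15 = 36
  between X and O: 19 + 31 − 12 = 38
Cheapest insertion is between B and V, adding 33.
New total = 92 + 33 = 125.

Adding 33 by placing S on the B–V leg.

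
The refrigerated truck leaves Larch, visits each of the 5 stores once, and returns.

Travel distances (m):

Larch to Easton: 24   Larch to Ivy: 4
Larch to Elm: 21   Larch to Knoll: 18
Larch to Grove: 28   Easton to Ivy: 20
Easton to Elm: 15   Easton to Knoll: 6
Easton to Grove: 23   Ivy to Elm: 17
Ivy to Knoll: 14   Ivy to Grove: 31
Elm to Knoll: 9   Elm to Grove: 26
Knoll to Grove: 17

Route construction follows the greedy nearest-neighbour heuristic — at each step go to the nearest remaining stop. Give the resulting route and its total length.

Nearest-neighbour total = 93 m; route Larch → Ivy → Knoll → Easton → Elm → Grove → Larch.

At Larch the remaining stops are Ivy 4, Knoll 18, Elm 21, Easton 24, Grove 28; go to Ivy.
At Ivy the remaining stops are Knoll 14, Elm 17, Easton 20, Grove 31; go to Knoll.
At Knoll the remaining stops are Easton 6, Elm 9, Grove 17; go to Easton.
At Easton the remaining stops are Elm 15, Grove 23; go to Elm.
At Elm the remaining stops are Grove 26; go to Grove.
Return Grove→Larch: 28.
Total = 4 + 14 + 6 + 15 + 26 + 28 = 93.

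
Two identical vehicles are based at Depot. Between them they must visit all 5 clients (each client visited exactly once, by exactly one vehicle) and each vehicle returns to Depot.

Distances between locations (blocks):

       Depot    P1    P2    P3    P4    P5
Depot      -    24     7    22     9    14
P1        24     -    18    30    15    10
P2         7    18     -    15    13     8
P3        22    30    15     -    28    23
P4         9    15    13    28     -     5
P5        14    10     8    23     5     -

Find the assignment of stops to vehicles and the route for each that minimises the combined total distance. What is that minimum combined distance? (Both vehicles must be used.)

Minimum combined distance: 90 blocks.

Check every non-empty split of the stops between the two vehicles; for each half take its own optimal tour:
  {P1} + {P2, P3, P4, P5}: 48 + 59 = 107
  {P2} + {P1, P3, P4, P5}: 14 + 76 = 90
  {P1, P2} + {P3, P4, P5}: 49 + 59 = 108
  {P3} + {P1, P2, P4, P5}: 44 + 49 = 93
  {P1, P3} + {P2, P4, P5}: 76 + 29 = 105
  {P2, P3} + {P1, P4, P5}: 44 + 48 = 92
  … (15 splits in total)
Best: vehicle 1 Depot → P2 → Depot = 14; vehicle 2 Depot → P3 → P1 → P5 → P4 → Depot = 76; combined 90.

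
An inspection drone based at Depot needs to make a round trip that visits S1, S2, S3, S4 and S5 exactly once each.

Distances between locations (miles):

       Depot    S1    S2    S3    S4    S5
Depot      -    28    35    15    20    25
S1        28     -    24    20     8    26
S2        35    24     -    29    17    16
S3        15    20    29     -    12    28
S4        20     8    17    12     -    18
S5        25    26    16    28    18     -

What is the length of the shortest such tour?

Shortest round trip = 100 miles.

Depot-S1-S2-S3-S4-S5-Depot: 28+24+29+12+18+25 = 136
Depot-S1-S2-S3-S5-S4-Depot: 28+24+29+28+18+20 = 147
Depot-S1-S2-S4-S3-S5-Depot: 28+24+17+12+28+25 = 134
Depot-S1-S2-S4-S5-S3-Depot: 28+24+17+18+28+15 = 130
Depot-S1-S2-S5-S3-S4-Depot: 28+24+16+28+12+20 = 128
Depot-S1-S2-S5-S4-S3-Depot: 28+24+16+18+12+15 = 113
Depot-S1-S3-S2-S4-S5-Depot: 28+20+29+17+18+25 = 137
Depot-S1-S3-S2-S5-S4-Depot: 28+20+29+16+18+20 = 131
Depot-S1-S3-S4-S2-S5-Depot: 28+20+12+17+16+25 = 118
Depot-S1-S3-S4-S5-S2-Depot: 28+20+12+18+16+35 = 129
Depot-S1-S3-S5-S2-S4-Depot: 28+20+28+16+17+20 = 129
Depot-S1-S3-S5-S4-S2-Depot: 28+20+28+18+17+35 = 146
Depot-S1-S4-S2-S3-S5-Depot: 28+8+17+29+28+25 = 135
Depot-S1-S4-S2-S5-S3-Depot: 28+8+17+16+28+15 = 112
… (46 more)
Depot-S3-S4-S1-S2-S5-Depot: 15+12+8+24+16+25 = 100  ← best
The minimum is 100.
One optimal route: Depot → S3 → S4 → S1 → S2 → S5 → Depot (or its reverse).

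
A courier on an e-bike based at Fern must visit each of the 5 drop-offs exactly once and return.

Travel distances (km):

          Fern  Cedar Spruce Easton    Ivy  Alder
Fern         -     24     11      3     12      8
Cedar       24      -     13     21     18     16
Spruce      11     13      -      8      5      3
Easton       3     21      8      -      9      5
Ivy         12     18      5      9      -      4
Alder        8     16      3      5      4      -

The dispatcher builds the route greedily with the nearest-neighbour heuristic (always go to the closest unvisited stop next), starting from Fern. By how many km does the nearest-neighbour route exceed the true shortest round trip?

Excess over optimum: 4 km.

Fern: Easton=3, Alder=8, Spruce=11, Ivy=12, Cedar=24 ⇒ Easton
Easton: Alder=5, Spruce=8, Ivy=9, Cedar=21 ⇒ Alder
Alder: Spruce=3, Ivy=4, Cedar=16 ⇒ Spruce
Spruce: Ivy=5, Cedar=13 ⇒ Ivy
Ivy: Cedar=18 ⇒ Cedar
NN route Fern → Easton → Alder → Spruce → Ivy → Cedar → Fern costs 58.
Optimal: Fern → Cedar → Spruce → Ivy → Alder → Easton → Fern costs 54 (by enumerating all 60 distinct tours).
Excess = 58 − 54 = 4.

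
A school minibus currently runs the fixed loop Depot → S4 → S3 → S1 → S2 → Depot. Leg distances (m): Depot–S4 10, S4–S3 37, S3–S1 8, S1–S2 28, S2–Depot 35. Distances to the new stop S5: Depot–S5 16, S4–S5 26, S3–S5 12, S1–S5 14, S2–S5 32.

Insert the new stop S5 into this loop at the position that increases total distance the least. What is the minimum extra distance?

Insertion cost between consecutive stops i–j is d(i,S5) + d(S5,j) − d(i,j):
  between Depot and S4: 16 + 26 − 10 = 32
  between S4 and S3: 26 + 12 − 37 = 1
  between S3 and S1: 12 + 14 − 8 = 18
  between S1 and S2: 14 + 32 − 28 = 18
  between S2 and Depot: 32 + 16 − 35 = 13
Cheapest insertion is between S4 and S3, adding 1.
New total = 118 + 1 = 119.

Minimum extra distance: 1 m, inserting S5 between S4 and S3.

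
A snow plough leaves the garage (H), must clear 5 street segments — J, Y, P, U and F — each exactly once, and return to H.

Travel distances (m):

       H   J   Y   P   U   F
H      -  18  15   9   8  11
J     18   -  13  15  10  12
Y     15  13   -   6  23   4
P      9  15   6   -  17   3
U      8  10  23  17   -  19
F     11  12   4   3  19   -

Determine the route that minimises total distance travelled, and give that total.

Shortest round trip = 47 m.

With 5 stops there are 5!/2 = 60 distinct round trips (a route and its reverse cost the same).
H - J - Y - P - U - F - H: 18+13+6+17+19+11 = 84
H - J - Y - P - F - U - H: 18+13+6+3+19+8 = 67
H - J - Y - U - P - F - H: 18+13+23+17+3+11 = 85
H - J - Y - U - F - P - H: 18+13+23+19+3+9 = 85
H - J - Y - F - P - U - H: 18+13+4+3+17+8 = 63
H - J - Y - F - U - P - H: 18+13+4+19+17+9 = 80
H - J - P - Y - U - F - H: 18+15+6+23+19+11 = 92
H - J - P - Y - F - U - H: 18+15+6+4+19+8 = 70
H - J - P - U - Y - F - H: 18+15+17+23+4+11 = 88
H - J - P - U - F - Y - H: 18+15+17+19+4+15 = 88
H - J - P - F - Y - U - H: 18+15+3+4+23+8 = 71
H - J - P - F - U - Y - H: 18+15+3+19+23+15 = 93
H - J - U - Y - P - F - H: 18+10+23+6+3+11 = 71
H - J - U - Y - F - P - H: 18+10+23+4+3+9 = 67
… (46 more)
H - P - F - Y - J - U - H: 9+3+4+13+10+8 = 47  ← best
The minimum is 47.
One optimal route: H → P → F → Y → J → U → H (or its reverse).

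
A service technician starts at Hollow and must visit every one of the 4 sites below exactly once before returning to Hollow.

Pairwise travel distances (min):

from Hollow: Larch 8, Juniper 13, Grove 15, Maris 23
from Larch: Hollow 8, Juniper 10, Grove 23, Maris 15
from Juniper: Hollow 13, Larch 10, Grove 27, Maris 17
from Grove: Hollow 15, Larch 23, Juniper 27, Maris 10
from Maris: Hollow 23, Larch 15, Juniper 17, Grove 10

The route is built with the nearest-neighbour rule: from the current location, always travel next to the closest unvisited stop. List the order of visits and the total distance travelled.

At Hollow the remaining stops are Larch 8, Juniper 13, Grove 15, Maris 23; go to Larch.
At Larch the remaining stops are Juniper 10, Maris 15, Grove 23; go to Juniper.
At Juniper the remaining stops are Maris 17, Grove 27; go to Maris.
At Maris the remaining stops are Grove 10; go to Grove.
Return Grove→Hollow: 15.
Total = 8 + 10 + 17 + 10 + 15 = 60.

60 min along Hollow → Larch → Juniper → Maris → Grove → Hollow.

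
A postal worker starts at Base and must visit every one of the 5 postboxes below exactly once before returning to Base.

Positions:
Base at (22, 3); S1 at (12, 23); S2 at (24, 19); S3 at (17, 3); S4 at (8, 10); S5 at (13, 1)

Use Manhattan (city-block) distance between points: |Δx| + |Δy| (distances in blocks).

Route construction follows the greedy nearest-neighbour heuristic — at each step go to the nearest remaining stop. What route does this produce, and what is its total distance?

From Base: distances to unvisited — S3=5, S5=11, S2=18, S4=21, S1=30. Nearest is S3 (5).
From S3: distances to unvisited — S5=6, S4=16, S2=23, S1=25. Nearest is S5 (6).
From S5: distances to unvisited — S4=14, S1=23, S2=29. Nearest is S4 (14).
From S4: distances to unvisited — S1=17, S2=25. Nearest is S1 (17).
From S1: distances to unvisited — S2=16. Nearest is S2 (16).
Return S2→Base: 18.
Total = 5 + 6 + 14 + 17 + 16 + 18 = 76.

Total distance 76 blocks via the nearest-neighbour route Base → S3 → S5 → S4 → S1 → S2 → Base.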